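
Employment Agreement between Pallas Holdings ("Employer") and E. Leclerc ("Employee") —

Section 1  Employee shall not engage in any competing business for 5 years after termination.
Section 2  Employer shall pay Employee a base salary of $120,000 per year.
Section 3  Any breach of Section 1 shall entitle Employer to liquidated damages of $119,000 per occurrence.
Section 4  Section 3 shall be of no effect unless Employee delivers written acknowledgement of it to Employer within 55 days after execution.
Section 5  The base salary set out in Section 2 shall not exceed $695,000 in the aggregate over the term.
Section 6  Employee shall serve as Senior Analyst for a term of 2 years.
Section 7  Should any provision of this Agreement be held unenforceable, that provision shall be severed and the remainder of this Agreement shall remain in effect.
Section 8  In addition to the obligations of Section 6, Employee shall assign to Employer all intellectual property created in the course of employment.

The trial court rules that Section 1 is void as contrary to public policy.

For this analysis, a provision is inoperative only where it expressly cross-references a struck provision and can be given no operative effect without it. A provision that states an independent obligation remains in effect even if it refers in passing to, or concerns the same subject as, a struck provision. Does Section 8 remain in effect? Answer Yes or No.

Yes

Section 1 is struck. Section 3 has no operative effect of its own apart from Section 1 and is therefore inoperative. Section 4 merely fixes the acknowledgement condition for Section 3; with Section 3 gone it has nothing to operate on and falls away. Under the severability clause in Section 7, the remaining provisions continue in force. That leaves Section 2, Section 5, Section 6, Section 7, and Section 8 in effect. Section 8 is among the surviving provisions, so the answer is yes.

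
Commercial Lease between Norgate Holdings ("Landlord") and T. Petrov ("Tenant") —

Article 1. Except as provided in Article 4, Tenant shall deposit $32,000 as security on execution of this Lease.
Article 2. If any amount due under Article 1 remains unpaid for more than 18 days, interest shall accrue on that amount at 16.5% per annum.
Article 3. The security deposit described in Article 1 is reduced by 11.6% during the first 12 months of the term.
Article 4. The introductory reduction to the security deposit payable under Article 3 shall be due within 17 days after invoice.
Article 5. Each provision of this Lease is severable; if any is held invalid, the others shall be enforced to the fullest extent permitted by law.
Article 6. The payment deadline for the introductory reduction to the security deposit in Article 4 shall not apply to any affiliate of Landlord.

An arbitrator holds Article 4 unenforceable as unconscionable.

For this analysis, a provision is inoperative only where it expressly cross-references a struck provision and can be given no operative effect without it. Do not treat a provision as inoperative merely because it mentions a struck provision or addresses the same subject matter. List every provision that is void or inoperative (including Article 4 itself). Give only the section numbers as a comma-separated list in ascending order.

4, 6

Article 4 is struck. Article 6 has no operative effect of its own apart from Article 4 and is therefore inoperative. Article 1 mentions Article 4 but its own obligation stands independently of Article 4, so Article 1 is not affected. Article 5 is a severability clause and preserves every provision that can still be given independent effect. That leaves Article 1, Article 2, Article 3, and Article 5 in effect.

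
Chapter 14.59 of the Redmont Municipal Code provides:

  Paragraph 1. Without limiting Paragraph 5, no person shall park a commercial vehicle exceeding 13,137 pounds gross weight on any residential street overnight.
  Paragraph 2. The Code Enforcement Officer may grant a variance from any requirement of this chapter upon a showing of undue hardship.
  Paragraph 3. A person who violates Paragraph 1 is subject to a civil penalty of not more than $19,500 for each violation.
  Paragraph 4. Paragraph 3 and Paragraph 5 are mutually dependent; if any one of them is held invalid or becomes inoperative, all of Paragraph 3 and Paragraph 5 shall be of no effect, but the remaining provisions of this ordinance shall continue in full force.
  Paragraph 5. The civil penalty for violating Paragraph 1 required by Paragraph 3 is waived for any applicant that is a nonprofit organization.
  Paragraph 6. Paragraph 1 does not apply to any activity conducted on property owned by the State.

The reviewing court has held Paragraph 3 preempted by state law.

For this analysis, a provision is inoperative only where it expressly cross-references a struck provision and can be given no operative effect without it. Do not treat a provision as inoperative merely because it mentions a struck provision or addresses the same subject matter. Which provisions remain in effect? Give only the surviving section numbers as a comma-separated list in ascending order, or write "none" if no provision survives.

Paragraph 3 is struck. The whole of Paragraph 5 is the nonprofit waiver of the civil penalty for violating Paragraph 1, defined by reference to Paragraph 3, so Paragraph 5 cannot stand once Paragraph 3 is removed. Although Paragraph 1 refers to Paragraph 5, its operative terms do not depend on Paragraph 5, so it remains in effect. Paragraph 4 declares Paragraph 3 and Paragraph 5 mutually dependent; since one of them has fallen, all of them are of no effect. The remainder continues in force under Paragraph 4. That leaves Paragraph 1, Paragraph 2, Paragraph 4, and Paragraph 6 in effect.

1, 2, 4, 6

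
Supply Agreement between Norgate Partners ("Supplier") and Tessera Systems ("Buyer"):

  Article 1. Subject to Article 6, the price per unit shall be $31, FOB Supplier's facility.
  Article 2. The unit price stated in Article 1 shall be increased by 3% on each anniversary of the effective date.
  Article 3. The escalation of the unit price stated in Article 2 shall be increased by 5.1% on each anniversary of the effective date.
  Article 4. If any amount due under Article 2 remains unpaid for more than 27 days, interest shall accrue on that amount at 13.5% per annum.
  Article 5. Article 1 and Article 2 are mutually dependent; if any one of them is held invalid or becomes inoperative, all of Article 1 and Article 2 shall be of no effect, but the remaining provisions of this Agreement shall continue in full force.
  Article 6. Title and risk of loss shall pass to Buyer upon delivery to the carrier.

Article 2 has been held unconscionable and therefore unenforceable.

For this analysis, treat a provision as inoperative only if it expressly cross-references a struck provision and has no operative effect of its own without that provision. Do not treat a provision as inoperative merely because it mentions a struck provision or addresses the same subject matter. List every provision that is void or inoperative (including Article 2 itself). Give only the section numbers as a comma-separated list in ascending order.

Article 2 is struck. Article 3 does nothing except set the escalation of the escalation of the unit price by reference to Article 2; with Article 2 gone it has no independent effect and is inoperative. The whole of Article 4 is the default interest on the escalation of the unit price, defined by reference to Article 2, so Article 4 cannot stand once Article 2 is removed. Article 5 declares Article 1 and Article 2 mutually dependent; since one of them has fallen, all of them are of no effect. That brings down Article 1 as well. The remainder continues in force under Article 5. That leaves Article 5 and Article 6 in effect.

1, 2, 3, 4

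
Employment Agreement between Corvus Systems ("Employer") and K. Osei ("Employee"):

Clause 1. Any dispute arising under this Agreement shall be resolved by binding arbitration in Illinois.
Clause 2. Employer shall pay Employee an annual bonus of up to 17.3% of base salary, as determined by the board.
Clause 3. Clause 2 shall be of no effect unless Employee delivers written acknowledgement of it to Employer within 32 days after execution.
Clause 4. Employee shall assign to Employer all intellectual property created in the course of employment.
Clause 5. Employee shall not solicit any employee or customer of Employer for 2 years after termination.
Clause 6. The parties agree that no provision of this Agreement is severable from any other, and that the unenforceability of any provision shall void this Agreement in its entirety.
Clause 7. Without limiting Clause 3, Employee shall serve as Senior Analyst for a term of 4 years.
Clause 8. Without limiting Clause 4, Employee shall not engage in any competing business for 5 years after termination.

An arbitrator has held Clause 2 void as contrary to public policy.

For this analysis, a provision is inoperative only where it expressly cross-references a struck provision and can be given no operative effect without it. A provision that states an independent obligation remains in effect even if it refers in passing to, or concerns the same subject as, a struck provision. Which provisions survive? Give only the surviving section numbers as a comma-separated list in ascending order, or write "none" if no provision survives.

none

Clause 2 is struck. Clause 3 merely fixes the acknowledgement condition for Clause 2; with Clause 2 gone it has nothing to operate on and falls away. Clause 6 provides that the Agreement is not severable, so the invalidity of any one provision voids the entire Agreement. No provision of the Agreement survives.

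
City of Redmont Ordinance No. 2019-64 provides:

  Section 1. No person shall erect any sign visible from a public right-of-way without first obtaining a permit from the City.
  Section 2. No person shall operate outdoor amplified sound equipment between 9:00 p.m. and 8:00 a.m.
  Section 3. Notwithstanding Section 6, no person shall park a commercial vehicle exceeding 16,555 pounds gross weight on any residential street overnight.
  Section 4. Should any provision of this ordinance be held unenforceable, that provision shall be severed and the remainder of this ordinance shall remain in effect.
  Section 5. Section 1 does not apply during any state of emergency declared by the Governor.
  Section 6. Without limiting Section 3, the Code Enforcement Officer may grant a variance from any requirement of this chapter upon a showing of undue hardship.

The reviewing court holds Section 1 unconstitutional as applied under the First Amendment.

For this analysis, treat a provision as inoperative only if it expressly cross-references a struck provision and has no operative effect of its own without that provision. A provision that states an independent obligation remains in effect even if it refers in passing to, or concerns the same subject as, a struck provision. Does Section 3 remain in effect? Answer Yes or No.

Section 1 is struck. The only function of Section 5 is the emergency suspension of Section 1, so it cannot stand once Section 1 is removed. Under the severability clause in Section 4, the remaining provisions continue in force. Section 2, Section 3, Section 4, and Section 6 remain in effect. Section 3 is among the surviving provisions, so the answer is yes.

Yes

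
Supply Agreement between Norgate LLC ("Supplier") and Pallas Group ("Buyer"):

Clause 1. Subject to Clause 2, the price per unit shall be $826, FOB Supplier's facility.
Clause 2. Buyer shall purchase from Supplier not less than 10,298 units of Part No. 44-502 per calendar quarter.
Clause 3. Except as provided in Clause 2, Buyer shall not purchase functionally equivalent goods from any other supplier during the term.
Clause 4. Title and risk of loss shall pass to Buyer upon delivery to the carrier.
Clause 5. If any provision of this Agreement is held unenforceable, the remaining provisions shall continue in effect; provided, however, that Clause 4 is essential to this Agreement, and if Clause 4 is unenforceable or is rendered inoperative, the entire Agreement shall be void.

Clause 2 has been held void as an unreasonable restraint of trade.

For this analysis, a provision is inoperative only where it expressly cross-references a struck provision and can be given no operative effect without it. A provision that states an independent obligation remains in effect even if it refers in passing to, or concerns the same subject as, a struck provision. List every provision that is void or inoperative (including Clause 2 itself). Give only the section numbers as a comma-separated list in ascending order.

2

Clause 2 is struck. Although Clause 1 refers to Clause 2, its operative terms do not depend on Clause 2, so it remains in effect. Although Clause 3 refers to Clause 2, its operative terms do not depend on Clause 2, so it remains in effect. No other provision's operative terms depend on Clause 2. Clause 5 makes Clause 4 an essential term, but Clause 4 is unaffected, so the severability proviso in Clause 5 preserves the remaining provisions. The provisions still in force are Clause 1, Clause 3, Clause 4, and Clause 5.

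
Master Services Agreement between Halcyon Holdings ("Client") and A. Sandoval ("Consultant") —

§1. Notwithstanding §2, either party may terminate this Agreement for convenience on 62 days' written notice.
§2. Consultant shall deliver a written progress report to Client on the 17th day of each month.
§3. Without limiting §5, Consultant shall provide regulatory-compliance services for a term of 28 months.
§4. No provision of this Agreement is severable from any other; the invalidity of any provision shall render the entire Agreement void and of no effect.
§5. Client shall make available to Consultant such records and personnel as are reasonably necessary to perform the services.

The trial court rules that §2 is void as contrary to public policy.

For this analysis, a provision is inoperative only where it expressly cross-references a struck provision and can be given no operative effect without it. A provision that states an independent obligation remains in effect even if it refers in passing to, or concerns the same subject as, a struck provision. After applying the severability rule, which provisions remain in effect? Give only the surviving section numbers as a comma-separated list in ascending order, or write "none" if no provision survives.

§2 is struck. No other provision's operative terms depend on §2. §4 provides that the Agreement is not severable, so the invalidity of any one provision voids the entire Agreement. No provision of the Agreement survives.

none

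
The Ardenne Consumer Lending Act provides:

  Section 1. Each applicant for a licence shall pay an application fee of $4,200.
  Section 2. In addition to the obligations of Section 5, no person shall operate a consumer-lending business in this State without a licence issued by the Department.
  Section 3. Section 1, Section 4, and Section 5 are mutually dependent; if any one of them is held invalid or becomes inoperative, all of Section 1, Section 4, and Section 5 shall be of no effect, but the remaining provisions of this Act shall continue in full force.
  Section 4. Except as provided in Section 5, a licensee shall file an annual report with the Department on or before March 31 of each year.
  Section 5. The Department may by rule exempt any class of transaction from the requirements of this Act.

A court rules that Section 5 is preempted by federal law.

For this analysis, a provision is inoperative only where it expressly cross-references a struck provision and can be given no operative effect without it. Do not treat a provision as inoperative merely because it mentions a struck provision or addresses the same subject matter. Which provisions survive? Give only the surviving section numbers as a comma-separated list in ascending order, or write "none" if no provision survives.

2, 3

Section 5 is struck. Section 2 mentions Section 5 but its own obligation stands independently of Section 5, so Section 2 is not affected. No other provision's operative terms depend on Section 5. Section 3 declares Section 1, Section 4, and Section 5 mutually dependent; since one of them has fallen, all of them are of no effect. That brings down Section 1 and Section 4 as well. The remainder continues in force under Section 3. Section 2 and Section 3 remain in effect.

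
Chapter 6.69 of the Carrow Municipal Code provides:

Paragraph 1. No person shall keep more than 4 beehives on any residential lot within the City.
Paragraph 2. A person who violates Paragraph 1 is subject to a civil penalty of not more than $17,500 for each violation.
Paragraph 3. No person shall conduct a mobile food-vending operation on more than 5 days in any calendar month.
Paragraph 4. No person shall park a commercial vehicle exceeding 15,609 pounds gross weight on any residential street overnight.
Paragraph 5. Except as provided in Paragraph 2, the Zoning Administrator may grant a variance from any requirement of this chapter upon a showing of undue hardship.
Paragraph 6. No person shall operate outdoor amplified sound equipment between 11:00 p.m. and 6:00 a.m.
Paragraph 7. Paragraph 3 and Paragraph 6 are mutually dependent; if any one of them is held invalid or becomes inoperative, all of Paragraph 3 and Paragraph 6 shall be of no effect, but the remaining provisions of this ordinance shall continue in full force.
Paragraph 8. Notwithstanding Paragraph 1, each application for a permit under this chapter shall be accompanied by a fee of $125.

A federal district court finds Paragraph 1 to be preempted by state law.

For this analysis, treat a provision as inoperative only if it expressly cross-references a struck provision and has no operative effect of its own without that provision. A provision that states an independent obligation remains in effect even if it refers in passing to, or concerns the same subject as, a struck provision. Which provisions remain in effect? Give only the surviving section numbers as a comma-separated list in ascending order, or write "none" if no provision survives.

3, 4, 5, 6, 7, 8

Paragraph 1 is struck. Paragraph 2 merely fixes the civil penalty for violating Paragraph 1; with Paragraph 1 gone it has nothing to operate on and falls away. Although Paragraph 5 refers to Paragraph 2, its operative terms do not depend on Paragraph 2, so it remains in effect. Paragraph 8 mentions Paragraph 1 but its own obligation stands independently of Paragraph 1, so Paragraph 8 is not affected. Paragraph 7 ties Paragraph 3 and Paragraph 6 together, but none of those is affected here; the remaining provisions continue in force under Paragraph 7. That leaves Paragraph 3, Paragraph 4, Paragraph 5, Paragraph 6, Paragraph 7, and Paragraph 8 in effect.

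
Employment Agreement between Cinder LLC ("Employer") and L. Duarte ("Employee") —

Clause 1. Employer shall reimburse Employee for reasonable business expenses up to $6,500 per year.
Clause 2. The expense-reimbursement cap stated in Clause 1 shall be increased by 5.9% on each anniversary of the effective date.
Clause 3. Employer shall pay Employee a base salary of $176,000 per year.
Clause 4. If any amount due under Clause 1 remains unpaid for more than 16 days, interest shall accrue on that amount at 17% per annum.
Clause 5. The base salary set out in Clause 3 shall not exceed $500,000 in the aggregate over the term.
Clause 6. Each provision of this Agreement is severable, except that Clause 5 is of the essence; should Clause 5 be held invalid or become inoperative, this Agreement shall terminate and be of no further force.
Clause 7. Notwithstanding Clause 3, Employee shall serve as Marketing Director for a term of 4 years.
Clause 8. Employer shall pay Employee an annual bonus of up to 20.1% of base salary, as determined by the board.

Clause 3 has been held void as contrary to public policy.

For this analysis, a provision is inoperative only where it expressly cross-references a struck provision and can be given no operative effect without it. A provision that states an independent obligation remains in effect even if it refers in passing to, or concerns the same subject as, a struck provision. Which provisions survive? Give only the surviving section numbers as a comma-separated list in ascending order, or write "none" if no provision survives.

none

Clause 3 is struck. Clause 5 does nothing except set the aggregate cap on the base salary by reference to Clause 3; with Clause 3 gone it has no independent effect and is inoperative. Clause 6 makes Clause 5 an essential term, and Clause 5 has been rendered inoperative by the cascade; under Clause 6, the entire Agreement is therefore void. No provision of the Agreement survives.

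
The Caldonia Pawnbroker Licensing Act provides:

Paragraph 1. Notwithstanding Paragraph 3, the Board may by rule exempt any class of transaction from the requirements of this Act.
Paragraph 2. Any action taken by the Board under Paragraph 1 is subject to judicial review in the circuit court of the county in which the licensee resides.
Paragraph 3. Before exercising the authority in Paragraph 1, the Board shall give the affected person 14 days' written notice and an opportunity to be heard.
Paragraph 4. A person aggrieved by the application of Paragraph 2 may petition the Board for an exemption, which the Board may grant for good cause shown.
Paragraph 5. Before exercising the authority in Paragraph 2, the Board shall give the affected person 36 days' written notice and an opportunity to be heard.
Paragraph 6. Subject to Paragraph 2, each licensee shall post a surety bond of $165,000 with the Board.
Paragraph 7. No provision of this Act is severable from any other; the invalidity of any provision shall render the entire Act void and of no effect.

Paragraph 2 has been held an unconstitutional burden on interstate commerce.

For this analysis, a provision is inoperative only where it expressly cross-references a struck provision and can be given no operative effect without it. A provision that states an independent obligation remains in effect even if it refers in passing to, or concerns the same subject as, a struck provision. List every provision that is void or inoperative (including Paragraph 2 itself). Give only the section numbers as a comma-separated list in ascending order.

1, 2, 3, 4, 5, 6, 7

Paragraph 2 is struck. Paragraph 4 operates only by reference to Paragraph 2, so it falls with Paragraph 2. The only function of Paragraph 5 is the notice-and-hearing requirement for Paragraph 2, so it cannot stand once Paragraph 2 is removed. Paragraph 7 provides that the Act is not severable, so the invalidity of any one provision voids the entire Act. No provision of the Act survives.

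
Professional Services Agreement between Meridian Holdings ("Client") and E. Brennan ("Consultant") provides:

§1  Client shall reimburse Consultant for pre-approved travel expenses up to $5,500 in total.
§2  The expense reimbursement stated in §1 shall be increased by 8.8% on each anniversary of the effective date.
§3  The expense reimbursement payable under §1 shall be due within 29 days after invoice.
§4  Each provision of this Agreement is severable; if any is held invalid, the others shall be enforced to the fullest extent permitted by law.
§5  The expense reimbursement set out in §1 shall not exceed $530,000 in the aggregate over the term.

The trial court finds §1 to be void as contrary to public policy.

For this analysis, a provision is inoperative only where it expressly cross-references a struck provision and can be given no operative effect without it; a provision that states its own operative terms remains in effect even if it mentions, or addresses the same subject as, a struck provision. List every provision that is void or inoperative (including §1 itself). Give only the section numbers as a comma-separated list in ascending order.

§1 is struck. §2 does nothing except set the escalation of the expense reimbursement by reference to §1; with §1 gone it has no independent effect and is inoperative. The whole of §3 is the payment deadline for the expense reimbursement, defined by reference to §1, so §3 cannot stand once §1 is removed. §5 has no operative effect of its own apart from §1 and is therefore inoperative. §4 is a severability clause and preserves every provision that can still be given independent effect. Only §4 remains in effect.

1, 2, 3, 5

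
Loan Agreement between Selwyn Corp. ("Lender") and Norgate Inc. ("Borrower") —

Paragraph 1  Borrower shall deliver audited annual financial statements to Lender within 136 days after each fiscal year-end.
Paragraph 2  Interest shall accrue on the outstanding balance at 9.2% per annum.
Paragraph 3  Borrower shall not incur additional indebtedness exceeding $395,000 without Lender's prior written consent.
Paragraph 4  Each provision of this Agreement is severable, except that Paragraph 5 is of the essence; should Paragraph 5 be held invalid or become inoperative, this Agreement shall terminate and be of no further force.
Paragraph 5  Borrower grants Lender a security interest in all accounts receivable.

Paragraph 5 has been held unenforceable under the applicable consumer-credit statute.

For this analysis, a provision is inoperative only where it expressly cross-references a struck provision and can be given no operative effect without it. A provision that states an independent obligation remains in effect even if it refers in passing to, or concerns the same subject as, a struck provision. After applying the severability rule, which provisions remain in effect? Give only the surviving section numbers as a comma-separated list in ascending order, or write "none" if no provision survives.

Paragraph 5 is struck. Nothing else in the Agreement is defined by reference to Paragraph 5. Paragraph 4 makes Paragraph 5 an essential term, and Paragraph 5 is the provision held invalid; under Paragraph 4, the entire Agreement is therefore void. No provision of the Agreement survives.

none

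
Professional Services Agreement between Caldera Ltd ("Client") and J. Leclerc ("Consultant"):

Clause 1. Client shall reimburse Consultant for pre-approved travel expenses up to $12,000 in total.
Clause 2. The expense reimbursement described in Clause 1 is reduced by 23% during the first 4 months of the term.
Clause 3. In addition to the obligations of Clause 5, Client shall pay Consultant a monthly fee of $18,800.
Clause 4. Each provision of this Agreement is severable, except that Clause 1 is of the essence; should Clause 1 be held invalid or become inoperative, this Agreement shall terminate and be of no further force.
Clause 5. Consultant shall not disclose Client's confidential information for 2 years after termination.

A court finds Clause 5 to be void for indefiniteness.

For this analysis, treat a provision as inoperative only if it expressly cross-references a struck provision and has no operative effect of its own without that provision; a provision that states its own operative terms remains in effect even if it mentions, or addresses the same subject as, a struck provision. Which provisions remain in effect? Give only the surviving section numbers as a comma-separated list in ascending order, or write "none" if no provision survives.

Clause 5 is struck. Although Clause 3 refers to Clause 5, its operative terms do not depend on Clause 5, so it remains in effect. No other provision's operative terms depend on Clause 5. Clause 4 makes Clause 1 an essential term, but Clause 1 is unaffected, so the severability proviso in Clause 4 preserves the remaining provisions. Clause 1, Clause 2, Clause 3, and Clause 4 remain in effect.

1, 2, 3, 4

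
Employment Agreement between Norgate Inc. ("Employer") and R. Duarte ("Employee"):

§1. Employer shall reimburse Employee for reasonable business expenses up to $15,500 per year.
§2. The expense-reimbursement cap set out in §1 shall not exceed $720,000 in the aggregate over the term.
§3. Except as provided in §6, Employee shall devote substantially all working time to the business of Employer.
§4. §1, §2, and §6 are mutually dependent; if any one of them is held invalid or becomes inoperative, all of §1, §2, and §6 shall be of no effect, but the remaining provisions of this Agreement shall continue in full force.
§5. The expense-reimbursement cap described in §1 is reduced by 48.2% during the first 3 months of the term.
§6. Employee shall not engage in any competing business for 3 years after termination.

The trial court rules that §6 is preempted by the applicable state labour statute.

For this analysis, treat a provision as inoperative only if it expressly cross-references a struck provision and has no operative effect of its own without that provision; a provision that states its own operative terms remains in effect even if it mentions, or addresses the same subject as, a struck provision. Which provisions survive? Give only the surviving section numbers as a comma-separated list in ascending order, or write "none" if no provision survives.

3, 4

§6 is struck. §3 mentions §6 but its own obligation stands independently of §6, so §3 is not affected. Nothing else in the Agreement is defined by reference to §6. §4 declares §1, §2, and §6 mutually dependent; since one of them has fallen, all of them are of no effect. That brings down §1 and §2 as well. §5 in turn depends solely on a provision now struck and likewise falls. The remainder continues in force under §4. §3 and §4 remain in effect.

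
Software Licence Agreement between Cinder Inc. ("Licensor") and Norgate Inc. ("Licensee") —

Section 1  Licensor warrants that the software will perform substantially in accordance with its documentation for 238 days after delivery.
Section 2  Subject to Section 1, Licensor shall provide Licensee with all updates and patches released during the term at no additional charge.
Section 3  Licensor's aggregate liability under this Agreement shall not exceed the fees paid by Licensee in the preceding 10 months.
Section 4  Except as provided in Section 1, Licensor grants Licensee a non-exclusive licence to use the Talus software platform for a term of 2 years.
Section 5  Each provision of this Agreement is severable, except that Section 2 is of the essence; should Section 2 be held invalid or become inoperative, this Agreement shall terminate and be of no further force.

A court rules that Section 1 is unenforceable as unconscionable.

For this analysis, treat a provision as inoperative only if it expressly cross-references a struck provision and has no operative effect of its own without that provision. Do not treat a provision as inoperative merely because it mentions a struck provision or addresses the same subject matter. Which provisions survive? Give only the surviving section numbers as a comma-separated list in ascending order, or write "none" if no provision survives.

2, 3, 4, 5

Section 1 is struck. Section 2 mentions Section 1 but its own obligation stands independently of Section 1, so Section 2 is not affected. Section 4 mentions Section 1 but its own obligation stands independently of Section 1, so Section 4 is not affected. Nothing else in the Agreement is defined by reference to Section 1. Section 5 makes Section 2 an essential term, but Section 2 is unaffected, so the severability proviso in Section 5 preserves the remaining provisions. Section 2, Section 3, Section 4, and Section 5 remain in effect.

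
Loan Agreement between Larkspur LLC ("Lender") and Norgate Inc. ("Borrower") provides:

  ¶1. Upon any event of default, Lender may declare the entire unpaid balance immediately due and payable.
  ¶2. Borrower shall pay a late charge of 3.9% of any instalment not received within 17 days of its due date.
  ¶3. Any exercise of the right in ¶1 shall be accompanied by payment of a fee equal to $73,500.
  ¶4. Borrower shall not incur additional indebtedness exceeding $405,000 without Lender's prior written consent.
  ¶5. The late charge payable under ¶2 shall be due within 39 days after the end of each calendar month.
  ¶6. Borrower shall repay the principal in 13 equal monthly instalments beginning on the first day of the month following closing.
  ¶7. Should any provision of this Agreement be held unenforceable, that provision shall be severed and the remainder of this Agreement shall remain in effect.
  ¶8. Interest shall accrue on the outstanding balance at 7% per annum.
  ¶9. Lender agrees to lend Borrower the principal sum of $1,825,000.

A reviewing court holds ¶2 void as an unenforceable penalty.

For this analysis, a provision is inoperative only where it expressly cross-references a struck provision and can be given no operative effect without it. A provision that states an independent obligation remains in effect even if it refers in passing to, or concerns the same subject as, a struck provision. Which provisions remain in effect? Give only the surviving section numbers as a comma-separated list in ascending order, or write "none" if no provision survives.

¶2 is struck. ¶5 operates only by reference to ¶2, so it falls with ¶2. Under the severability clause in ¶7, the remaining provisions continue in force. That leaves ¶1, ¶3, ¶4, ¶6, ¶7, ¶8, and ¶9 in effect.

1, 3, 4, 6, 7, 8, 9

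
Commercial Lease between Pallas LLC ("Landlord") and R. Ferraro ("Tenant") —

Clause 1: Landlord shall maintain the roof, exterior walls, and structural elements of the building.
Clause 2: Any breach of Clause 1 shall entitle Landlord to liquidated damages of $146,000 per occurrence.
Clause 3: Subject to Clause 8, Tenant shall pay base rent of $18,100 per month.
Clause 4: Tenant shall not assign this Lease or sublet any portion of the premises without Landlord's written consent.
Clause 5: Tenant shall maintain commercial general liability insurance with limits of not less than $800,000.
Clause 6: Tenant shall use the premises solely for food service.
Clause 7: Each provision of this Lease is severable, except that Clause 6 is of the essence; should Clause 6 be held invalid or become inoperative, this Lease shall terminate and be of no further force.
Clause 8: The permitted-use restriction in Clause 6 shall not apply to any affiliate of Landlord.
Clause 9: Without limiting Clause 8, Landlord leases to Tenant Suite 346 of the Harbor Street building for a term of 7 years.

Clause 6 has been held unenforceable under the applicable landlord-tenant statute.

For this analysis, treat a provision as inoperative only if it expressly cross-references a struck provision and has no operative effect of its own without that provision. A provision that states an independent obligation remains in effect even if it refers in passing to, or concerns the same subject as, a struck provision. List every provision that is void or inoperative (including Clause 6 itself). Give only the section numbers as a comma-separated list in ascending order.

1, 2, 3, 4, 5, 6, 7, 8, 9

Clause 6 is struck. Clause 8 operates only by reference to Clause 6, so it falls with Clause 6. Clause 7 makes Clause 6 an essential term, and Clause 6 is the provision held invalid; under Clause 7, the entire Lease is therefore void. No provision of the Lease survives.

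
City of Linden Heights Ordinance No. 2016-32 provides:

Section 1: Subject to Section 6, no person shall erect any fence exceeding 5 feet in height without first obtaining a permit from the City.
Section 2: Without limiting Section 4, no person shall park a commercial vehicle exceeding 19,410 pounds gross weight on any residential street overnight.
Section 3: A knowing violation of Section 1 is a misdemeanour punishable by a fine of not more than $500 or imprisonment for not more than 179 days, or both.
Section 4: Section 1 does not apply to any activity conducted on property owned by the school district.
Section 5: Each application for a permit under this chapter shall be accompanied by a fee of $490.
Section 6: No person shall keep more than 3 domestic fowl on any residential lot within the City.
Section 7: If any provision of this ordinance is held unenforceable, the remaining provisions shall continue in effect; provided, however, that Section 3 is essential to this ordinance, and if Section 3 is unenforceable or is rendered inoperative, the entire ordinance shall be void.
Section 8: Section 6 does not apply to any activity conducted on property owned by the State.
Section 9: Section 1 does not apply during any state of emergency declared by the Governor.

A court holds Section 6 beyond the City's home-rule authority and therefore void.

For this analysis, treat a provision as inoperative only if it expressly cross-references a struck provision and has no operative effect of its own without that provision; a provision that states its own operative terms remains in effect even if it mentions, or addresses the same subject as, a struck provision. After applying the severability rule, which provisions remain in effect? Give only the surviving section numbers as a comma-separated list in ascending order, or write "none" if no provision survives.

1, 2, 3, 4, 5, 7, 9

Section 6 is struck. Section 8 operates only by reference to Section 6, so it falls with Section 6. Section 1 mentions Section 6 but its own obligation stands independently of Section 6, so Section 1 is not affected. Section 7 makes Section 3 an essential term, but Section 3 is unaffected, so the severability proviso in Section 7 preserves the remaining provisions. Section 1, Section 2, Section 3, Section 4, Section 5, Section 7, and Section 9 remain in effect.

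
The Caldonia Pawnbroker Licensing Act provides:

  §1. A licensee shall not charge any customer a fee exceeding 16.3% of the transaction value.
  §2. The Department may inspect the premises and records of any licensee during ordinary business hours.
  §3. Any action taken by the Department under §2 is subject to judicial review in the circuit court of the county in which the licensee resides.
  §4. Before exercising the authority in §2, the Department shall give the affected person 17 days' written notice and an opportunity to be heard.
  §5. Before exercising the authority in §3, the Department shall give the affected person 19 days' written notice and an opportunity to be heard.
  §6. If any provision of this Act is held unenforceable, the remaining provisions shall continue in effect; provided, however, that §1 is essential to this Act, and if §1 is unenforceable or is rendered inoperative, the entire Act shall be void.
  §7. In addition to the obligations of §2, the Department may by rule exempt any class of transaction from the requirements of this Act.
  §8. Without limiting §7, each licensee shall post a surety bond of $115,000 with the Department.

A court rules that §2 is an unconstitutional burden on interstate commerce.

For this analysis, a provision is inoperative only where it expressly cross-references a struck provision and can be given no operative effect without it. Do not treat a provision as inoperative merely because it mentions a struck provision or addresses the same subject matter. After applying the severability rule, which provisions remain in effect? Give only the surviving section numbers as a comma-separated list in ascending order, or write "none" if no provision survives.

1, 6, 7, 8

§2 is struck. §3 merely fixes the judicial-review right for §2; with §2 gone it has nothing to operate on and falls away. The only function of §4 is the notice-and-hearing requirement for §2, so it cannot stand once §2 is removed. §5 operates only by reference to §3, so it falls with §3. Although §7 refers to §2, its operative terms do not depend on §2, so it remains in effect. §6 makes §1 an essential term, but §1 is unaffected, so the severability proviso in §6 preserves the remaining provisions. §1, §6, §7, and §8 remain in effect.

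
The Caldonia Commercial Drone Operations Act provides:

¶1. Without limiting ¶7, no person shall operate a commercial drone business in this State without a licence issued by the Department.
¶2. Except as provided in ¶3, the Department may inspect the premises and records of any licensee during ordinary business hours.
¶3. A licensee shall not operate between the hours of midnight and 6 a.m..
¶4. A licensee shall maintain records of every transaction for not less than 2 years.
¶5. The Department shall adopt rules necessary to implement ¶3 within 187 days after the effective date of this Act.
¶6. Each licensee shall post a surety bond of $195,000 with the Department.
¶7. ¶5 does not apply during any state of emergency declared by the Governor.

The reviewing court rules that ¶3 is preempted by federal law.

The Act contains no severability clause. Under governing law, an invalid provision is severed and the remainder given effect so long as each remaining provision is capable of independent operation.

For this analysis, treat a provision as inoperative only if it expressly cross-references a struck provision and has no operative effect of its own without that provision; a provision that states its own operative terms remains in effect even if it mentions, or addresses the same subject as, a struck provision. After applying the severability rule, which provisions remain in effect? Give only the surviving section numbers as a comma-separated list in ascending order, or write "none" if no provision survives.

1, 2, 4, 6

¶3 is struck. ¶5 merely fixes the rulemaking mandate for ¶3; with ¶3 gone it has nothing to operate on and falls away. ¶7 merely fixes the emergency suspension of ¶5; with ¶5 gone it has nothing to operate on and falls away. Although ¶2 refers to ¶3, its operative terms do not depend on ¶3, so it remains in effect. Although ¶1 refers to ¶7, its operative terms do not depend on ¶7, so it remains in effect. With no severability clause, the stated default rule severs what cannot stand and enforces each remaining provision that can operate on its own. ¶1, ¶2, ¶4, and ¶6 remain in effect.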